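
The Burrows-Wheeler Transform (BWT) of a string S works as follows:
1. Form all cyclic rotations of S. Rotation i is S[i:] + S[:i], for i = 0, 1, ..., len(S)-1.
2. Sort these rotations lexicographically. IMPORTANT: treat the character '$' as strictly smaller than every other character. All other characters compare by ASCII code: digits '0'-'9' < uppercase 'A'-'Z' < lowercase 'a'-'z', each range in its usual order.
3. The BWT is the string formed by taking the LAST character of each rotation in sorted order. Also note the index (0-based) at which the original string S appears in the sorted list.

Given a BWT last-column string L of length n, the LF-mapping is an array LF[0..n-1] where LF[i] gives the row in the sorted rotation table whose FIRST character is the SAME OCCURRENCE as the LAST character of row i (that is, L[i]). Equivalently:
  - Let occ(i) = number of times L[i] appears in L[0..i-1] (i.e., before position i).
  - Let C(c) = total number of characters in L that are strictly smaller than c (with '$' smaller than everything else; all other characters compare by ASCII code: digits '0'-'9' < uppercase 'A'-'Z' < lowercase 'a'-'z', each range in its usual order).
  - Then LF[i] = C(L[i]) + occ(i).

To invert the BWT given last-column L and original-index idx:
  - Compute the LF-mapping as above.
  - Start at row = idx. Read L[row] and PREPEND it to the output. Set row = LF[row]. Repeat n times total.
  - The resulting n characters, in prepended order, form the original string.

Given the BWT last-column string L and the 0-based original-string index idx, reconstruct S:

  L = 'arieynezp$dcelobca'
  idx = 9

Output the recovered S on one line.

Answer: encyclopediazebra$

Derivation:
LF mapping: 1 15 10 7 16 12 8 17 14 0 6 4 9 11 13 3 5 2
Walk LF starting at row 9, prepending L[row]:
  step 1: row=9, L[9]='$', prepend. Next row=LF[9]=0
  step 2: row=0, L[0]='a', prepend. Next row=LF[0]=1
  step 3: row=1, L[1]='r', prepend. Next row=LF[1]=15
  step 4: row=15, L[15]='b', prepend. Next row=LF[15]=3
  step 5: row=3, L[3]='e', prepend. Next row=LF[3]=7
  step 6: row=7, L[7]='z', prepend. Next row=LF[7]=17
  step 7: row=17, L[17]='a', prepend. Next row=LF[17]=2
  step 8: row=2, L[2]='i', prepend. Next row=LF[2]=10
  step 9: row=10, L[10]='d', prepend. Next row=LF[10]=6
  step 10: row=6, L[6]='e', prepend. Next row=LF[6]=8
  step 11: row=8, L[8]='p', prepend. Next row=LF[8]=14
  step 12: row=14, L[14]='o', prepend. Next row=LF[14]=13
  step 13: row=13, L[13]='l', prepend. Next row=LF[13]=11
  step 14: row=11, L[11]='c', prepend. Next row=LF[11]=4
  step 15: row=4, L[4]='y', prepend. Next row=LF[4]=16
  step 16: row=16, L[16]='c', prepend. Next row=LF[16]=5
  step 17: row=5, L[5]='n', prepend. Next row=LF[5]=12
  step 18: row=12, L[12]='e', prepend. Next row=LF[12]=9
Reversed output: encyclopediazebra$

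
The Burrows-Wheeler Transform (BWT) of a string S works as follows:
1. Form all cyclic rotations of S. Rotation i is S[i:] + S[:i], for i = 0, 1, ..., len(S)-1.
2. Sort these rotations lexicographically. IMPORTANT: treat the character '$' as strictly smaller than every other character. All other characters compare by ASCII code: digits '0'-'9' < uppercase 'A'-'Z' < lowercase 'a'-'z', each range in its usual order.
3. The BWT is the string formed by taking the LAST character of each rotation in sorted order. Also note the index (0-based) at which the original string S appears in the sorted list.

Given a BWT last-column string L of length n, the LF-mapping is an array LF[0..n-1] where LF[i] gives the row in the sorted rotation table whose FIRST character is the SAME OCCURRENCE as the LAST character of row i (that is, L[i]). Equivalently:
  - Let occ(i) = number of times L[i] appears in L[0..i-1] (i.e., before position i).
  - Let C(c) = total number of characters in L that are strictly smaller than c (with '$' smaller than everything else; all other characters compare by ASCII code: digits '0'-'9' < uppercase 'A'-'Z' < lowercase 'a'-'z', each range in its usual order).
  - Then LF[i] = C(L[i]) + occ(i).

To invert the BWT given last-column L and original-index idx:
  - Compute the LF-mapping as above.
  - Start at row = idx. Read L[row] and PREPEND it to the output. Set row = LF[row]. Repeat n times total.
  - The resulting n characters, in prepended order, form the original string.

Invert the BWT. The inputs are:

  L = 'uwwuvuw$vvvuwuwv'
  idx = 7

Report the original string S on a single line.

LF mapping: 1 11 12 2 6 3 13 0 7 8 9 4 14 5 15 10
Walk LF starting at row 7, prepending L[row]:
  step 1: row=7, L[7]='$', prepend. Next row=LF[7]=0
  step 2: row=0, L[0]='u', prepend. Next row=LF[0]=1
  step 3: row=1, L[1]='w', prepend. Next row=LF[1]=11
  step 4: row=11, L[11]='u', prepend. Next row=LF[11]=4
  step 5: row=4, L[4]='v', prepend. Next row=LF[4]=6
  step 6: row=6, L[6]='w', prepend. Next row=LF[6]=13
  step 7: row=13, L[13]='u', prepend. Next row=LF[13]=5
  step 8: row=5, L[5]='u', prepend. Next row=LF[5]=3
  step 9: row=3, L[3]='u', prepend. Next row=LF[3]=2
  step 10: row=2, L[2]='w', prepend. Next row=LF[2]=12
  step 11: row=12, L[12]='w', prepend. Next row=LF[12]=14
  step 12: row=14, L[14]='w', prepend. Next row=LF[14]=15
  step 13: row=15, L[15]='v', prepend. Next row=LF[15]=10
  step 14: row=10, L[10]='v', prepend. Next row=LF[10]=9
  step 15: row=9, L[9]='v', prepend. Next row=LF[9]=8
  step 16: row=8, L[8]='v', prepend. Next row=LF[8]=7
Reversed output: vvvvwwwuuuwvuwu$

Answer: vvvvwwwuuuwvuwu$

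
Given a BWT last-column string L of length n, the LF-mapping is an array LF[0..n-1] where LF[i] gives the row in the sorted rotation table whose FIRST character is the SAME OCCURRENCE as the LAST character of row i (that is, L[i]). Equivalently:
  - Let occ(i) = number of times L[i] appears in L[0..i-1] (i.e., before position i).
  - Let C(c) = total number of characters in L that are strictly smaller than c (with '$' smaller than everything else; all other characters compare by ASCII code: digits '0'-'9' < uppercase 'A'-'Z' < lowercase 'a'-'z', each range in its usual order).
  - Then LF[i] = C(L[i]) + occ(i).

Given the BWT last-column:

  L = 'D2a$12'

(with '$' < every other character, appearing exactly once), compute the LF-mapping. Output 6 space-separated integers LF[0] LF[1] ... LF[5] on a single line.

Answer: 4 2 5 0 1 3

Derivation:
Char counts: '$':1, '1':1, '2':2, 'D':1, 'a':1
C (first-col start): C('$')=0, C('1')=1, C('2')=2, C('D')=4, C('a')=5
L[0]='D': occ=0, LF[0]=C('D')+0=4+0=4
L[1]='2': occ=0, LF[1]=C('2')+0=2+0=2
L[2]='a': occ=0, LF[2]=C('a')+0=5+0=5
L[3]='$': occ=0, LF[3]=C('$')+0=0+0=0
L[4]='1': occ=0, LF[4]=C('1')+0=1+0=1
L[5]='2': occ=1, LF[5]=C('2')+1=2+1=3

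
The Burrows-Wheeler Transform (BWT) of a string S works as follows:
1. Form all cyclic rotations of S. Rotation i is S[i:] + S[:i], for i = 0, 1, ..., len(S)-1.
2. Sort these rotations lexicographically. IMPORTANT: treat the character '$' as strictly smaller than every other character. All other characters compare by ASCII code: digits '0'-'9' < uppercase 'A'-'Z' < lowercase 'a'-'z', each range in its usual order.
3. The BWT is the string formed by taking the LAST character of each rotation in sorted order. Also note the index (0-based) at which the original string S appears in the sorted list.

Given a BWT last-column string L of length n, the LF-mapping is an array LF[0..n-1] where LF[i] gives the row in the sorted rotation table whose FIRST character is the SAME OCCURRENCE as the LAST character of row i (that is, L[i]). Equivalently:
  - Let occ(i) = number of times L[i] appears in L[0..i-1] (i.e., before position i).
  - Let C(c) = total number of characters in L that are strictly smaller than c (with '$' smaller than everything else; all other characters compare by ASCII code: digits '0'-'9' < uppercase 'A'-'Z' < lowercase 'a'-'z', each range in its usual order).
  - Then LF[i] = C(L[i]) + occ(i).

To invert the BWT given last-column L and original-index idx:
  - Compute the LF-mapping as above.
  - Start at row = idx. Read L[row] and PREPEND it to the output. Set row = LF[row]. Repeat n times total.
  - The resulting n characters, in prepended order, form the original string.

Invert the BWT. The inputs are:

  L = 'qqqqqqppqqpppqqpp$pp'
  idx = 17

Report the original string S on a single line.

Answer: qpqqpqppqpqppqpqqpq$

Derivation:
LF mapping: 10 11 12 13 14 15 1 2 16 17 3 4 5 18 19 6 7 0 8 9
Walk LF starting at row 17, prepending L[row]:
  step 1: row=17, L[17]='$', prepend. Next row=LF[17]=0
  step 2: row=0, L[0]='q', prepend. Next row=LF[0]=10
  step 3: row=10, L[10]='p', prepend. Next row=LF[10]=3
  step 4: row=3, L[3]='q', prepend. Next row=LF[3]=13
  step 5: row=13, L[13]='q', prepend. Next row=LF[13]=18
  step 6: row=18, L[18]='p', prepend. Next row=LF[18]=8
  step 7: row=8, L[8]='q', prepend. Next row=LF[8]=16
  step 8: row=16, L[16]='p', prepend. Next row=LF[16]=7
  step 9: row=7, L[7]='p', prepend. Next row=LF[7]=2
  step 10: row=2, L[2]='q', prepend. Next row=LF[2]=12
  step 11: row=12, L[12]='p', prepend. Next row=LF[12]=5
  step 12: row=5, L[5]='q', prepend. Next row=LF[5]=15
  step 13: row=15, L[15]='p', prepend. Next row=LF[15]=6
  step 14: row=6, L[6]='p', prepend. Next row=LF[6]=1
  step 15: row=1, L[1]='q', prepend. Next row=LF[1]=11
  step 16: row=11, L[11]='p', prepend. Next row=LF[11]=4
  step 17: row=4, L[4]='q', prepend. Next row=LF[4]=14
  step 18: row=14, L[14]='q', prepend. Next row=LF[14]=19
  step 19: row=19, L[19]='p', prepend. Next row=LF[19]=9
  step 20: row=9, L[9]='q', prepend. Next row=LF[9]=17
Reversed output: qpqqpqppqpqppqpqqpq$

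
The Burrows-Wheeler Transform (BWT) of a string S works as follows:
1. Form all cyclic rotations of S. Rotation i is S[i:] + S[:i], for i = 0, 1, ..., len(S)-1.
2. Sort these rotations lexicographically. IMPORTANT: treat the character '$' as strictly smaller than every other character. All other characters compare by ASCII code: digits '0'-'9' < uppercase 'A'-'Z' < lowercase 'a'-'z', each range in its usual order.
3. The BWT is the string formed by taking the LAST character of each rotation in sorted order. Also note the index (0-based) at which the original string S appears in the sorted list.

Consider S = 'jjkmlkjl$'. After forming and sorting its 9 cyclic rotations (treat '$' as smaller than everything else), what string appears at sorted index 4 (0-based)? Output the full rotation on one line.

All 9 rotations (rotation i = S[i:]+S[:i]):
  rot[0] = jjkmlkjl$
  rot[1] = jkmlkjl$j
  rot[2] = kmlkjl$jj
  rot[3] = mlkjl$jjk
  rot[4] = lkjl$jjkm
  rot[5] = kjl$jjkml
  rot[6] = jl$jjkmlk
  rot[7] = l$jjkmlkj
  rot[8] = $jjkmlkjl
Sorted (with $ < everything):
  sorted[0] = $jjkmlkjl
  sorted[1] = jjkmlkjl$
  sorted[2] = jkmlkjl$j
  sorted[3] = jl$jjkmlk
  sorted[4] = kjl$jjkml
  sorted[5] = kmlkjl$jj
  sorted[6] = l$jjkmlkj
  sorted[7] = lkjl$jjkm
  sorted[8] = mlkjl$jjk
sorted[4] = kjl$jjkml

Answer: kjl$jjkml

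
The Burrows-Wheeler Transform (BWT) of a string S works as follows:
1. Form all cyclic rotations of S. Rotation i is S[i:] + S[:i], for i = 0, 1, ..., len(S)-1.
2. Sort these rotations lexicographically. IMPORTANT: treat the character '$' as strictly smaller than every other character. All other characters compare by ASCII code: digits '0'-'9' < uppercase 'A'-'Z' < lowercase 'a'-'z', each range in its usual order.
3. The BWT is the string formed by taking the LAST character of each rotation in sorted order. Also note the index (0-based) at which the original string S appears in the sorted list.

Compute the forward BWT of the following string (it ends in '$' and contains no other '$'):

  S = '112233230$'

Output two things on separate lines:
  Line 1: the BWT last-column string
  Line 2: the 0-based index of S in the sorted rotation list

All 10 rotations (rotation i = S[i:]+S[:i]):
  rot[0] = 112233230$
  rot[1] = 12233230$1
  rot[2] = 2233230$11
  rot[3] = 233230$112
  rot[4] = 33230$1122
  rot[5] = 3230$11223
  rot[6] = 230$112233
  rot[7] = 30$1122332
  rot[8] = 0$11223323
  rot[9] = $112233230
Sorted (with $ < everything):
  sorted[0] = $112233230  (last char: '0')
  sorted[1] = 0$11223323  (last char: '3')
  sorted[2] = 112233230$  (last char: '$')
  sorted[3] = 12233230$1  (last char: '1')
  sorted[4] = 2233230$11  (last char: '1')
  sorted[5] = 230$112233  (last char: '3')
  sorted[6] = 233230$112  (last char: '2')
  sorted[7] = 30$1122332  (last char: '2')
  sorted[8] = 3230$11223  (last char: '3')
  sorted[9] = 33230$1122  (last char: '2')
Last column: 03$1132232
Original string S is at sorted index 2

Answer: 03$1132232
2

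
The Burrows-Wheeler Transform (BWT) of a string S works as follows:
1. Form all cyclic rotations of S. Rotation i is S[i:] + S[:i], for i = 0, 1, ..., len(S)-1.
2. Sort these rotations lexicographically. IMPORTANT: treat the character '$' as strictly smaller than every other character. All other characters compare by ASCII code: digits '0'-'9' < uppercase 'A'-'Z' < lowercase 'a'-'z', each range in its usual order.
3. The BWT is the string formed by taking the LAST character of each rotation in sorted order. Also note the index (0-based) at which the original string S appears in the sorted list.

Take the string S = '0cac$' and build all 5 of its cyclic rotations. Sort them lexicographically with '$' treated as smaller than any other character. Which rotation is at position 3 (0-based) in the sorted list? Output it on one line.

Answer: c$0ca

Derivation:
All 5 rotations (rotation i = S[i:]+S[:i]):
  rot[0] = 0cac$
  rot[1] = cac$0
  rot[2] = ac$0c
  rot[3] = c$0ca
  rot[4] = $0cac
Sorted (with $ < everything):
  sorted[0] = $0cac
  sorted[1] = 0cac$
  sorted[2] = ac$0c
  sorted[3] = c$0ca
  sorted[4] = cac$0
sorted[3] = c$0ca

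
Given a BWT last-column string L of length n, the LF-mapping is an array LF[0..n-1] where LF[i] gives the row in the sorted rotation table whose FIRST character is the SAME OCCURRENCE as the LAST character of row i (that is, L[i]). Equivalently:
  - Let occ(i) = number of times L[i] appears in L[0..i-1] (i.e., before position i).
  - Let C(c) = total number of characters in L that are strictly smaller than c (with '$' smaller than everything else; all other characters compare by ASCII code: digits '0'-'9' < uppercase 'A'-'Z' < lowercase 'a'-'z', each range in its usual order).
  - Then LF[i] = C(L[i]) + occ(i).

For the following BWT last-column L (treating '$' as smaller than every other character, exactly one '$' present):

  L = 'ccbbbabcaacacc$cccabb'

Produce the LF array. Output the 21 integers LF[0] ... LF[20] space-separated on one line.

Answer: 12 13 6 7 8 1 9 14 2 3 15 4 16 17 0 18 19 20 5 10 11

Derivation:
Char counts: '$':1, 'a':5, 'b':6, 'c':9
C (first-col start): C('$')=0, C('a')=1, C('b')=6, C('c')=12
L[0]='c': occ=0, LF[0]=C('c')+0=12+0=12
L[1]='c': occ=1, LF[1]=C('c')+1=12+1=13
L[2]='b': occ=0, LF[2]=C('b')+0=6+0=6
L[3]='b': occ=1, LF[3]=C('b')+1=6+1=7
L[4]='b': occ=2, LF[4]=C('b')+2=6+2=8
L[5]='a': occ=0, LF[5]=C('a')+0=1+0=1
L[6]='b': occ=3, LF[6]=C('b')+3=6+3=9
L[7]='c': occ=2, LF[7]=C('c')+2=12+2=14
L[8]='a': occ=1, LF[8]=C('a')+1=1+1=2
L[9]='a': occ=2, LF[9]=C('a')+2=1+2=3
L[10]='c': occ=3, LF[10]=C('c')+3=12+3=15
L[11]='a': occ=3, LF[11]=C('a')+3=1+3=4
L[12]='c': occ=4, LF[12]=C('c')+4=12+4=16
L[13]='c': occ=5, LF[13]=C('c')+5=12+5=17
L[14]='$': occ=0, LF[14]=C('$')+0=0+0=0
L[15]='c': occ=6, LF[15]=C('c')+6=12+6=18
L[16]='c': occ=7, LF[16]=C('c')+7=12+7=19
L[17]='c': occ=8, LF[17]=C('c')+8=12+8=20
L[18]='a': occ=4, LF[18]=C('a')+4=1+4=5
L[19]='b': occ=4, LF[19]=C('b')+4=6+4=10
L[20]='b': occ=5, LF[20]=C('b')+5=6+5=11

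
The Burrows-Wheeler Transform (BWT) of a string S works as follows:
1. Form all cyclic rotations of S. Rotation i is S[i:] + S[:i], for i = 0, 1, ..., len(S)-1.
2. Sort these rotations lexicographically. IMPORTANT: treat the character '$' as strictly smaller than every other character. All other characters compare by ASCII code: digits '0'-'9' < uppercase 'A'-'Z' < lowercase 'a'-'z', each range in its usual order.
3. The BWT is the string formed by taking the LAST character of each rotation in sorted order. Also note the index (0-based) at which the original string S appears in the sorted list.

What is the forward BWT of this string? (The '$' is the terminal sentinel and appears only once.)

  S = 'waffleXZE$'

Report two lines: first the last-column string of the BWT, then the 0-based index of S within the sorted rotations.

All 10 rotations (rotation i = S[i:]+S[:i]):
  rot[0] = waffleXZE$
  rot[1] = affleXZE$w
  rot[2] = ffleXZE$wa
  rot[3] = fleXZE$waf
  rot[4] = leXZE$waff
  rot[5] = eXZE$waffl
  rot[6] = XZE$waffle
  rot[7] = ZE$waffleX
  rot[8] = E$waffleXZ
  rot[9] = $waffleXZE
Sorted (with $ < everything):
  sorted[0] = $waffleXZE  (last char: 'E')
  sorted[1] = E$waffleXZ  (last char: 'Z')
  sorted[2] = XZE$waffle  (last char: 'e')
  sorted[3] = ZE$waffleX  (last char: 'X')
  sorted[4] = affleXZE$w  (last char: 'w')
  sorted[5] = eXZE$waffl  (last char: 'l')
  sorted[6] = ffleXZE$wa  (last char: 'a')
  sorted[7] = fleXZE$waf  (last char: 'f')
  sorted[8] = leXZE$waff  (last char: 'f')
  sorted[9] = waffleXZE$  (last char: '$')
Last column: EZeXwlaff$
Original string S is at sorted index 9

Answer: EZeXwlaff$
9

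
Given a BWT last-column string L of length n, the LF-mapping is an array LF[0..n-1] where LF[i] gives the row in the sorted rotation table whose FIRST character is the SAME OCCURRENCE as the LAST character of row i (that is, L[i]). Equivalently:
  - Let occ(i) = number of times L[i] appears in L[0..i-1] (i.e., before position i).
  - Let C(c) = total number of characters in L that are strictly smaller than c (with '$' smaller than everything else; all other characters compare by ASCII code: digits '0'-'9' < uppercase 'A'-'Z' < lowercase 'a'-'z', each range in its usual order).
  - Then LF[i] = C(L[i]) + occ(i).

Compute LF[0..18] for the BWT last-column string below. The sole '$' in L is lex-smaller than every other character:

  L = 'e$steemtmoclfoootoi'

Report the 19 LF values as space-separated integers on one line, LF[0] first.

Char counts: '$':1, 'c':1, 'e':3, 'f':1, 'i':1, 'l':1, 'm':2, 'o':5, 's':1, 't':3
C (first-col start): C('$')=0, C('c')=1, C('e')=2, C('f')=5, C('i')=6, C('l')=7, C('m')=8, C('o')=10, C('s')=15, C('t')=16
L[0]='e': occ=0, LF[0]=C('e')+0=2+0=2
L[1]='$': occ=0, LF[1]=C('$')+0=0+0=0
L[2]='s': occ=0, LF[2]=C('s')+0=15+0=15
L[3]='t': occ=0, LF[3]=C('t')+0=16+0=16
L[4]='e': occ=1, LF[4]=C('e')+1=2+1=3
L[5]='e': occ=2, LF[5]=C('e')+2=2+2=4
L[6]='m': occ=0, LF[6]=C('m')+0=8+0=8
L[7]='t': occ=1, LF[7]=C('t')+1=16+1=17
L[8]='m': occ=1, LF[8]=C('m')+1=8+1=9
L[9]='o': occ=0, LF[9]=C('o')+0=10+0=10
L[10]='c': occ=0, LF[10]=C('c')+0=1+0=1
L[11]='l': occ=0, LF[11]=C('l')+0=7+0=7
L[12]='f': occ=0, LF[12]=C('f')+0=5+0=5
L[13]='o': occ=1, LF[13]=C('o')+1=10+1=11
L[14]='o': occ=2, LF[14]=C('o')+2=10+2=12
L[15]='o': occ=3, LF[15]=C('o')+3=10+3=13
L[16]='t': occ=2, LF[16]=C('t')+2=16+2=18
L[17]='o': occ=4, LF[17]=C('o')+4=10+4=14
L[18]='i': occ=0, LF[18]=C('i')+0=6+0=6

Answer: 2 0 15 16 3 4 8 17 9 10 1 7 5 11 12 13 18 14 6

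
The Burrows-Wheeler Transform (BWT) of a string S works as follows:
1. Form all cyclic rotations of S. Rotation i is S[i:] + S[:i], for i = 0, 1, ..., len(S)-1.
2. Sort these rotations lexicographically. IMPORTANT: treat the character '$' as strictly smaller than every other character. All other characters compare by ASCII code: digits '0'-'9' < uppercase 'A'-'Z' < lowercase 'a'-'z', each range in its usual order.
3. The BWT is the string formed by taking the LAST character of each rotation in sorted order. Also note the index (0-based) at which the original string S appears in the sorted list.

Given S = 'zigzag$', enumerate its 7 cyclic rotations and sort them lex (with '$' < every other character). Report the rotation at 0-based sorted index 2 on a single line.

All 7 rotations (rotation i = S[i:]+S[:i]):
  rot[0] = zigzag$
  rot[1] = igzag$z
  rot[2] = gzag$zi
  rot[3] = zag$zig
  rot[4] = ag$zigz
  rot[5] = g$zigza
  rot[6] = $zigzag
Sorted (with $ < everything):
  sorted[0] = $zigzag
  sorted[1] = ag$zigz
  sorted[2] = g$zigza
  sorted[3] = gzag$zi
  sorted[4] = igzag$z
  sorted[5] = zag$zig
  sorted[6] = zigzag$
sorted[2] = g$zigza

Answer: g$zigza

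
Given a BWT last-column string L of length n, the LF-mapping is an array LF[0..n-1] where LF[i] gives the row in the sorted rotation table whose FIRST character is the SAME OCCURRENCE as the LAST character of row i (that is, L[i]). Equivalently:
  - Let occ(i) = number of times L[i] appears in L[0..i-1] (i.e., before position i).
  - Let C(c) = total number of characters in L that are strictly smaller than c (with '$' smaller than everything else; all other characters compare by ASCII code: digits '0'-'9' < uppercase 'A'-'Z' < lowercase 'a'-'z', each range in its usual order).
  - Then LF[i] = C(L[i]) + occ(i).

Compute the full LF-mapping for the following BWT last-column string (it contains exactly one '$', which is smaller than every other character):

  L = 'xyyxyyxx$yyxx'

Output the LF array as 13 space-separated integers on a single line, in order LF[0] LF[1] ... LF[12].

Char counts: '$':1, 'x':6, 'y':6
C (first-col start): C('$')=0, C('x')=1, C('y')=7
L[0]='x': occ=0, LF[0]=C('x')+0=1+0=1
L[1]='y': occ=0, LF[1]=C('y')+0=7+0=7
L[2]='y': occ=1, LF[2]=C('y')+1=7+1=8
L[3]='x': occ=1, LF[3]=C('x')+1=1+1=2
L[4]='y': occ=2, LF[4]=C('y')+2=7+2=9
L[5]='y': occ=3, LF[5]=C('y')+3=7+3=10
L[6]='x': occ=2, LF[6]=C('x')+2=1+2=3
L[7]='x': occ=3, LF[7]=C('x')+3=1+3=4
L[8]='$': occ=0, LF[8]=C('$')+0=0+0=0
L[9]='y': occ=4, LF[9]=C('y')+4=7+4=11
L[10]='y': occ=5, LF[10]=C('y')+5=7+5=12
L[11]='x': occ=4, LF[11]=C('x')+4=1+4=5
L[12]='x': occ=5, LF[12]=C('x')+5=1+5=6

Answer: 1 7 8 2 9 10 3 4 0 11 12 5 6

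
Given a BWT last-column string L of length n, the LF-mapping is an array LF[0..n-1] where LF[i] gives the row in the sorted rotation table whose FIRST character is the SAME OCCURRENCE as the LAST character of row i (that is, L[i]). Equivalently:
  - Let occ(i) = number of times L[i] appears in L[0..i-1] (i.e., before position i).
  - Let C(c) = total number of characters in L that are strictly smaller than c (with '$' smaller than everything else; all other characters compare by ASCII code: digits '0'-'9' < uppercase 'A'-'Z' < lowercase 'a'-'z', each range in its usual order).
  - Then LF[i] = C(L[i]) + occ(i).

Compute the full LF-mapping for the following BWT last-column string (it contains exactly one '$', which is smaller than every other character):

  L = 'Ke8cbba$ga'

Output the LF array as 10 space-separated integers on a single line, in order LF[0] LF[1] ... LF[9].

Char counts: '$':1, '8':1, 'K':1, 'a':2, 'b':2, 'c':1, 'e':1, 'g':1
C (first-col start): C('$')=0, C('8')=1, C('K')=2, C('a')=3, C('b')=5, C('c')=7, C('e')=8, C('g')=9
L[0]='K': occ=0, LF[0]=C('K')+0=2+0=2
L[1]='e': occ=0, LF[1]=C('e')+0=8+0=8
L[2]='8': occ=0, LF[2]=C('8')+0=1+0=1
L[3]='c': occ=0, LF[3]=C('c')+0=7+0=7
L[4]='b': occ=0, LF[4]=C('b')+0=5+0=5
L[5]='b': occ=1, LF[5]=C('b')+1=5+1=6
L[6]='a': occ=0, LF[6]=C('a')+0=3+0=3
L[7]='$': occ=0, LF[7]=C('$')+0=0+0=0
L[8]='g': occ=0, LF[8]=C('g')+0=9+0=9
L[9]='a': occ=1, LF[9]=C('a')+1=3+1=4

Answer: 2 8 1 7 5 6 3 0 9 4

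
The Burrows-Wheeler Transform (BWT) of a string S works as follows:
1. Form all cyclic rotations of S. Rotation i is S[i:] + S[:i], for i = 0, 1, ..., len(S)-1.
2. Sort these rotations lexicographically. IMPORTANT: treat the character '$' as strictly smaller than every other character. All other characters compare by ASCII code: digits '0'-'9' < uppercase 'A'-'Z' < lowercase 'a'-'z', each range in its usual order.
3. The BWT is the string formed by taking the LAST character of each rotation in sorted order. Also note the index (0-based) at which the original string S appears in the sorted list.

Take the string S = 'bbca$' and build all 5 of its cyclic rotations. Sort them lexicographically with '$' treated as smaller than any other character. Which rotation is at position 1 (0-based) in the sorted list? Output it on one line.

Answer: a$bbc

Derivation:
All 5 rotations (rotation i = S[i:]+S[:i]):
  rot[0] = bbca$
  rot[1] = bca$b
  rot[2] = ca$bb
  rot[3] = a$bbc
  rot[4] = $bbca
Sorted (with $ < everything):
  sorted[0] = $bbca
  sorted[1] = a$bbc
  sorted[2] = bbca$
  sorted[3] = bca$b
  sorted[4] = ca$bb
sorted[1] = a$bbc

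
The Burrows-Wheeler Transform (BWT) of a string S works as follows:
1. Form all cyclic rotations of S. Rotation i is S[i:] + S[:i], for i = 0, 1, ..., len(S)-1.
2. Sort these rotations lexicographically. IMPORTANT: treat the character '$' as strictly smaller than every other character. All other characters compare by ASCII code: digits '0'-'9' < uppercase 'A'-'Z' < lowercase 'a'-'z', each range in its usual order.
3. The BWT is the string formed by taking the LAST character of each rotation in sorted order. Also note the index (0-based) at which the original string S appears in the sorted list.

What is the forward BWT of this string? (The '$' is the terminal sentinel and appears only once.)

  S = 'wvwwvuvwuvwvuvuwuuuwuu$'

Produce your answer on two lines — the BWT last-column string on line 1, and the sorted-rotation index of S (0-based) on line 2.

All 23 rotations (rotation i = S[i:]+S[:i]):
  rot[0] = wvwwvuvwuvwvuvuwuuuwuu$
  rot[1] = vwwvuvwuvwvuvuwuuuwuu$w
  rot[2] = wwvuvwuvwvuvuwuuuwuu$wv
  rot[3] = wvuvwuvwvuvuwuuuwuu$wvw
  rot[4] = vuvwuvwvuvuwuuuwuu$wvww
  rot[5] = uvwuvwvuvuwuuuwuu$wvwwv
  rot[6] = vwuvwvuvuwuuuwuu$wvwwvu
  rot[7] = wuvwvuvuwuuuwuu$wvwwvuv
  rot[8] = uvwvuvuwuuuwuu$wvwwvuvw
  rot[9] = vwvuvuwuuuwuu$wvwwvuvwu
  rot[10] = wvuvuwuuuwuu$wvwwvuvwuv
  rot[11] = vuvuwuuuwuu$wvwwvuvwuvw
  rot[12] = uvuwuuuwuu$wvwwvuvwuvwv
  rot[13] = vuwuuuwuu$wvwwvuvwuvwvu
  rot[14] = uwuuuwuu$wvwwvuvwuvwvuv
  rot[15] = wuuuwuu$wvwwvuvwuvwvuvu
  rot[16] = uuuwuu$wvwwvuvwuvwvuvuw
  rot[17] = uuwuu$wvwwvuvwuvwvuvuwu
  rot[18] = uwuu$wvwwvuvwuvwvuvuwuu
  rot[19] = wuu$wvwwvuvwuvwvuvuwuuu
  rot[20] = uu$wvwwvuvwuvwvuvuwuuuw
  rot[21] = u$wvwwvuvwuvwvuvuwuuuwu
  rot[22] = $wvwwvuvwuvwvuvuwuuuwuu
Sorted (with $ < everything):
  sorted[0] = $wvwwvuvwuvwvuvuwuuuwuu  (last char: 'u')
  sorted[1] = u$wvwwvuvwuvwvuvuwuuuwu  (last char: 'u')
  sorted[2] = uu$wvwwvuvwuvwvuvuwuuuw  (last char: 'w')
  sorted[3] = uuuwuu$wvwwvuvwuvwvuvuw  (last char: 'w')
  sorted[4] = uuwuu$wvwwvuvwuvwvuvuwu  (last char: 'u')
  sorted[5] = uvuwuuuwuu$wvwwvuvwuvwv  (last char: 'v')
  sorted[6] = uvwuvwvuvuwuuuwuu$wvwwv  (last char: 'v')
  sorted[7] = uvwvuvuwuuuwuu$wvwwvuvw  (last char: 'w')
  sorted[8] = uwuu$wvwwvuvwuvwvuvuwuu  (last char: 'u')
  sorted[9] = uwuuuwuu$wvwwvuvwuvwvuv  (last char: 'v')
  sorted[10] = vuvuwuuuwuu$wvwwvuvwuvw  (last char: 'w')
  sorted[11] = vuvwuvwvuvuwuuuwuu$wvww  (last char: 'w')
  sorted[12] = vuwuuuwuu$wvwwvuvwuvwvu  (last char: 'u')
  sorted[13] = vwuvwvuvuwuuuwuu$wvwwvu  (last char: 'u')
  sorted[14] = vwvuvuwuuuwuu$wvwwvuvwu  (last char: 'u')
  sorted[15] = vwwvuvwuvwvuvuwuuuwuu$w  (last char: 'w')
  sorted[16] = wuu$wvwwvuvwuvwvuvuwuuu  (last char: 'u')
  sorted[17] = wuuuwuu$wvwwvuvwuvwvuvu  (last char: 'u')
  sorted[18] = wuvwvuvuwuuuwuu$wvwwvuv  (last char: 'v')
  sorted[19] = wvuvuwuuuwuu$wvwwvuvwuv  (last char: 'v')
  sorted[20] = wvuvwuvwvuvuwuuuwuu$wvw  (last char: 'w')
  sorted[21] = wvwwvuvwuvwvuvuwuuuwuu$  (last char: '$')
  sorted[22] = wwvuvwuvwvuvuwuuuwuu$wv  (last char: 'v')
Last column: uuwwuvvwuvwwuuuwuuvvw$v
Original string S is at sorted index 21

Answer: uuwwuvvwuvwwuuuwuuvvw$v
21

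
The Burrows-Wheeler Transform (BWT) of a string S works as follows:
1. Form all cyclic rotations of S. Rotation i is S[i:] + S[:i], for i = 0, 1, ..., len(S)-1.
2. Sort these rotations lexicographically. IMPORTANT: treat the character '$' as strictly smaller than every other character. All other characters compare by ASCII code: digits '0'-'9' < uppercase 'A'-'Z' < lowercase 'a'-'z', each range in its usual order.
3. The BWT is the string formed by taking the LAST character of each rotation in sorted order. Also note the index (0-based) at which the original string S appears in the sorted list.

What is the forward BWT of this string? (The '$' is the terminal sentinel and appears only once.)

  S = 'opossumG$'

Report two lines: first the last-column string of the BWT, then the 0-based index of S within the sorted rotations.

All 9 rotations (rotation i = S[i:]+S[:i]):
  rot[0] = opossumG$
  rot[1] = possumG$o
  rot[2] = ossumG$op
  rot[3] = ssumG$opo
  rot[4] = sumG$opos
  rot[5] = umG$oposs
  rot[6] = mG$opossu
  rot[7] = G$opossum
  rot[8] = $opossumG
Sorted (with $ < everything):
  sorted[0] = $opossumG  (last char: 'G')
  sorted[1] = G$opossum  (last char: 'm')
  sorted[2] = mG$opossu  (last char: 'u')
  sorted[3] = opossumG$  (last char: '$')
  sorted[4] = ossumG$op  (last char: 'p')
  sorted[5] = possumG$o  (last char: 'o')
  sorted[6] = ssumG$opo  (last char: 'o')
  sorted[7] = sumG$opos  (last char: 's')
  sorted[8] = umG$oposs  (last char: 's')
Last column: Gmu$pooss
Original string S is at sorted index 3

Answer: Gmu$pooss
3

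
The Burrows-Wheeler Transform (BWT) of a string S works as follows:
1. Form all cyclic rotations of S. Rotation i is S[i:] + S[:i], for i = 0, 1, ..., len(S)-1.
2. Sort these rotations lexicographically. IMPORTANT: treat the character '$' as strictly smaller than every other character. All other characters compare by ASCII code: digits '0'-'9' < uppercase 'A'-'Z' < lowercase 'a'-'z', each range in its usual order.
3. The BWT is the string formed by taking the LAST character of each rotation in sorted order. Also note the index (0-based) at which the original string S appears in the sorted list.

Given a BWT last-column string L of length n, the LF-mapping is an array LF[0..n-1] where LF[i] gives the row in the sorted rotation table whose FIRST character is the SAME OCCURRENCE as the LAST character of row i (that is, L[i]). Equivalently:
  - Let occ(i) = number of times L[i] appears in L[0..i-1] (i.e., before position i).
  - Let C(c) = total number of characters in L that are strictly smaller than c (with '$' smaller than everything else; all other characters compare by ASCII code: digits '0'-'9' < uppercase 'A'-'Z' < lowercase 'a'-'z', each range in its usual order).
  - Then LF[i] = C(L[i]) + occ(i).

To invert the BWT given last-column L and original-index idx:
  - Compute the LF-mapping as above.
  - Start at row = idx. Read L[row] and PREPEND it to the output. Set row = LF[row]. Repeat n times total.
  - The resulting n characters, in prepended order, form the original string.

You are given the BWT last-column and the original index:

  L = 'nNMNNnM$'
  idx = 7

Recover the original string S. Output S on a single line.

LF mapping: 6 3 1 4 5 7 2 0
Walk LF starting at row 7, prepending L[row]:
  step 1: row=7, L[7]='$', prepend. Next row=LF[7]=0
  step 2: row=0, L[0]='n', prepend. Next row=LF[0]=6
  step 3: row=6, L[6]='M', prepend. Next row=LF[6]=2
  step 4: row=2, L[2]='M', prepend. Next row=LF[2]=1
  step 5: row=1, L[1]='N', prepend. Next row=LF[1]=3
  step 6: row=3, L[3]='N', prepend. Next row=LF[3]=4
  step 7: row=4, L[4]='N', prepend. Next row=LF[4]=5
  step 8: row=5, L[5]='n', prepend. Next row=LF[5]=7
Reversed output: nNNNMMn$

Answer: nNNNMMn$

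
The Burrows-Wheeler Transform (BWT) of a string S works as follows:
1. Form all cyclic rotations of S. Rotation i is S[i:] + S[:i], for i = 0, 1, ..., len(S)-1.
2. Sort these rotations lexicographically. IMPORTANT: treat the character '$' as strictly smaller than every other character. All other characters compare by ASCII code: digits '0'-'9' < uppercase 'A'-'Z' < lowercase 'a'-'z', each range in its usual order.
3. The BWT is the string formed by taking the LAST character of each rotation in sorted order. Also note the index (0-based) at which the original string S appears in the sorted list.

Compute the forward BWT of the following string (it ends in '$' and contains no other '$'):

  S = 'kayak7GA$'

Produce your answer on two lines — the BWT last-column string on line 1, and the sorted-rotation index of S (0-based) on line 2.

All 9 rotations (rotation i = S[i:]+S[:i]):
  rot[0] = kayak7GA$
  rot[1] = ayak7GA$k
  rot[2] = yak7GA$ka
  rot[3] = ak7GA$kay
  rot[4] = k7GA$kaya
  rot[5] = 7GA$kayak
  rot[6] = GA$kayak7
  rot[7] = A$kayak7G
  rot[8] = $kayak7GA
Sorted (with $ < everything):
  sorted[0] = $kayak7GA  (last char: 'A')
  sorted[1] = 7GA$kayak  (last char: 'k')
  sorted[2] = A$kayak7G  (last char: 'G')
  sorted[3] = GA$kayak7  (last char: '7')
  sorted[4] = ak7GA$kay  (last char: 'y')
  sorted[5] = ayak7GA$k  (last char: 'k')
  sorted[6] = k7GA$kaya  (last char: 'a')
  sorted[7] = kayak7GA$  (last char: '$')
  sorted[8] = yak7GA$ka  (last char: 'a')
Last column: AkG7yka$a
Original string S is at sorted index 7

Answer: AkG7yka$a
7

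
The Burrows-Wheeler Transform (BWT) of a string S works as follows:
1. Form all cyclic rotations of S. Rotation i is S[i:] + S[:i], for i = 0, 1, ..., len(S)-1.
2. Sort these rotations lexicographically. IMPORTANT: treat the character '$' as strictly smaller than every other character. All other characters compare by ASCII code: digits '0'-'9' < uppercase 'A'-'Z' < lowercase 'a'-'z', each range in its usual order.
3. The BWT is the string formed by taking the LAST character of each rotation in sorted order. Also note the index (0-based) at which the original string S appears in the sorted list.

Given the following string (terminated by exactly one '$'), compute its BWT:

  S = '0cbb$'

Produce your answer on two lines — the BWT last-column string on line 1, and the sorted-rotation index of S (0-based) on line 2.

All 5 rotations (rotation i = S[i:]+S[:i]):
  rot[0] = 0cbb$
  rot[1] = cbb$0
  rot[2] = bb$0c
  rot[3] = b$0cb
  rot[4] = $0cbb
Sorted (with $ < everything):
  sorted[0] = $0cbb  (last char: 'b')
  sorted[1] = 0cbb$  (last char: '$')
  sorted[2] = b$0cb  (last char: 'b')
  sorted[3] = bb$0c  (last char: 'c')
  sorted[4] = cbb$0  (last char: '0')
Last column: b$bc0
Original string S is at sorted index 1

Answer: b$bc0
1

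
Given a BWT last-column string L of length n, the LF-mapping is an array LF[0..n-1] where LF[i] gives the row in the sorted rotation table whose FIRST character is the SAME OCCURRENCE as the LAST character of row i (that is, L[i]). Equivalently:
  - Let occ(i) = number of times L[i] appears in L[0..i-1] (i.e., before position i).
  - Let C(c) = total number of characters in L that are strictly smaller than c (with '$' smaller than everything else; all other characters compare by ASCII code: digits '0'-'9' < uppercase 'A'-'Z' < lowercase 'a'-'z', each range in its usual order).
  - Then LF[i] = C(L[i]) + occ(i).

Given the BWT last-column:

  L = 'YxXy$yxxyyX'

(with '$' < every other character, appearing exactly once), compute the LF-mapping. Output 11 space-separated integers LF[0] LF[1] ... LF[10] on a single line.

Char counts: '$':1, 'X':2, 'Y':1, 'x':3, 'y':4
C (first-col start): C('$')=0, C('X')=1, C('Y')=3, C('x')=4, C('y')=7
L[0]='Y': occ=0, LF[0]=C('Y')+0=3+0=3
L[1]='x': occ=0, LF[1]=C('x')+0=4+0=4
L[2]='X': occ=0, LF[2]=C('X')+0=1+0=1
L[3]='y': occ=0, LF[3]=C('y')+0=7+0=7
L[4]='$': occ=0, LF[4]=C('$')+0=0+0=0
L[5]='y': occ=1, LF[5]=C('y')+1=7+1=8
L[6]='x': occ=1, LF[6]=C('x')+1=4+1=5
L[7]='x': occ=2, LF[7]=C('x')+2=4+2=6
L[8]='y': occ=2, LF[8]=C('y')+2=7+2=9
L[9]='y': occ=3, LF[9]=C('y')+3=7+3=10
L[10]='X': occ=1, LF[10]=C('X')+1=1+1=2

Answer: 3 4 1 7 0 8 5 6 9 10 2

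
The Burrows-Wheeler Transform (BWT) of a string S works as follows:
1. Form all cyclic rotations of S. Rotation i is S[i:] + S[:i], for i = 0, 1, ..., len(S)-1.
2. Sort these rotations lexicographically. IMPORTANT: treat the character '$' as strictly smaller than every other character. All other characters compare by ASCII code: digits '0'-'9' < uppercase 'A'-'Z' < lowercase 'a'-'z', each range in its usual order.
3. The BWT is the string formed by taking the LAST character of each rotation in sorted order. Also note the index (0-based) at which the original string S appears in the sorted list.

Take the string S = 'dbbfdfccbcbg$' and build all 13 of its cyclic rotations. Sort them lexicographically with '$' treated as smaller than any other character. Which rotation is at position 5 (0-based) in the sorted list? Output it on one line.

All 13 rotations (rotation i = S[i:]+S[:i]):
  rot[0] = dbbfdfccbcbg$
  rot[1] = bbfdfccbcbg$d
  rot[2] = bfdfccbcbg$db
  rot[3] = fdfccbcbg$dbb
  rot[4] = dfccbcbg$dbbf
  rot[5] = fccbcbg$dbbfd
  rot[6] = ccbcbg$dbbfdf
  rot[7] = cbcbg$dbbfdfc
  rot[8] = bcbg$dbbfdfcc
  rot[9] = cbg$dbbfdfccb
  rot[10] = bg$dbbfdfccbc
  rot[11] = g$dbbfdfccbcb
  rot[12] = $dbbfdfccbcbg
Sorted (with $ < everything):
  sorted[0] = $dbbfdfccbcbg
  sorted[1] = bbfdfccbcbg$d
  sorted[2] = bcbg$dbbfdfcc
  sorted[3] = bfdfccbcbg$db
  sorted[4] = bg$dbbfdfccbc
  sorted[5] = cbcbg$dbbfdfc
  sorted[6] = cbg$dbbfdfccb
  sorted[7] = ccbcbg$dbbfdf
  sorted[8] = dbbfdfccbcbg$
  sorted[9] = dfccbcbg$dbbf
  sorted[10] = fccbcbg$dbbfd
  sorted[11] = fdfccbcbg$dbb
  sorted[12] = g$dbbfdfccbcb
sorted[5] = cbcbg$dbbfdfc

Answer: cbcbg$dbbfdfc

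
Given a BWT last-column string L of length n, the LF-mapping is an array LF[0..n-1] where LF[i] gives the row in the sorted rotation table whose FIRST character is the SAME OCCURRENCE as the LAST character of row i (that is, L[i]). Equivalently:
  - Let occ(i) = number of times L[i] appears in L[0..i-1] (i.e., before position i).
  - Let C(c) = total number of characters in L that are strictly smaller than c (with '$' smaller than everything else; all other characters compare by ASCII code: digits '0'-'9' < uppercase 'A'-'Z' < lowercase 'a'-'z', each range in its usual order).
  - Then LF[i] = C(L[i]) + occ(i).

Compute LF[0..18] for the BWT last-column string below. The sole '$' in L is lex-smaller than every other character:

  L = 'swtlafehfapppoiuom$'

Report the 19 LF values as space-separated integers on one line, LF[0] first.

Answer: 15 18 16 8 1 4 3 6 5 2 12 13 14 10 7 17 11 9 0

Derivation:
Char counts: '$':1, 'a':2, 'e':1, 'f':2, 'h':1, 'i':1, 'l':1, 'm':1, 'o':2, 'p':3, 's':1, 't':1, 'u':1, 'w':1
C (first-col start): C('$')=0, C('a')=1, C('e')=3, C('f')=4, C('h')=6, C('i')=7, C('l')=8, C('m')=9, C('o')=10, C('p')=12, C('s')=15, C('t')=16, C('u')=17, C('w')=18
L[0]='s': occ=0, LF[0]=C('s')+0=15+0=15
L[1]='w': occ=0, LF[1]=C('w')+0=18+0=18
L[2]='t': occ=0, LF[2]=C('t')+0=16+0=16
L[3]='l': occ=0, LF[3]=C('l')+0=8+0=8
L[4]='a': occ=0, LF[4]=C('a')+0=1+0=1
L[5]='f': occ=0, LF[5]=C('f')+0=4+0=4
L[6]='e': occ=0, LF[6]=C('e')+0=3+0=3
L[7]='h': occ=0, LF[7]=C('h')+0=6+0=6
L[8]='f': occ=1, LF[8]=C('f')+1=4+1=5
L[9]='a': occ=1, LF[9]=C('a')+1=1+1=2
L[10]='p': occ=0, LF[10]=C('p')+0=12+0=12
L[11]='p': occ=1, LF[11]=C('p')+1=12+1=13
L[12]='p': occ=2, LF[12]=C('p')+2=12+2=14
L[13]='o': occ=0, LF[13]=C('o')+0=10+0=10
L[14]='i': occ=0, LF[14]=C('i')+0=7+0=7
L[15]='u': occ=0, LF[15]=C('u')+0=17+0=17
L[16]='o': occ=1, LF[16]=C('o')+1=10+1=11
L[17]='m': occ=0, LF[17]=C('m')+0=9+0=9
L[18]='$': occ=0, LF[18]=C('$')+0=0+0=0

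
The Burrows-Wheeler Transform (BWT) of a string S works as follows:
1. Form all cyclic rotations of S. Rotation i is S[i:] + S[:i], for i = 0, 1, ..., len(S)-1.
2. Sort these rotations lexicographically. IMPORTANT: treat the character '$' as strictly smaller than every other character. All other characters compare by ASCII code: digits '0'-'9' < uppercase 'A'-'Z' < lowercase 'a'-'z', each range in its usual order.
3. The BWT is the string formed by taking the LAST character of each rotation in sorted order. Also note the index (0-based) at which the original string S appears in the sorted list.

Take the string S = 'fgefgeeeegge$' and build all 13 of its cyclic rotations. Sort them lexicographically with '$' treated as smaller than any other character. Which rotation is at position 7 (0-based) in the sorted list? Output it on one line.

All 13 rotations (rotation i = S[i:]+S[:i]):
  rot[0] = fgefgeeeegge$
  rot[1] = gefgeeeegge$f
  rot[2] = efgeeeegge$fg
  rot[3] = fgeeeegge$fge
  rot[4] = geeeegge$fgef
  rot[5] = eeeegge$fgefg
  rot[6] = eeegge$fgefge
  rot[7] = eegge$fgefgee
  rot[8] = egge$fgefgeee
  rot[9] = gge$fgefgeeee
  rot[10] = ge$fgefgeeeeg
  rot[11] = e$fgefgeeeegg
  rot[12] = $fgefgeeeegge
Sorted (with $ < everything):
  sorted[0] = $fgefgeeeegge
  sorted[1] = e$fgefgeeeegg
  sorted[2] = eeeegge$fgefg
  sorted[3] = eeegge$fgefge
  sorted[4] = eegge$fgefgee
  sorted[5] = efgeeeegge$fg
  sorted[6] = egge$fgefgeee
  sorted[7] = fgeeeegge$fge
  sorted[8] = fgefgeeeegge$
  sorted[9] = ge$fgefgeeeeg
  sorted[10] = geeeegge$fgef
  sorted[11] = gefgeeeegge$f
  sorted[12] = gge$fgefgeeee
sorted[7] = fgeeeegge$fge

Answer: fgeeeegge$fge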